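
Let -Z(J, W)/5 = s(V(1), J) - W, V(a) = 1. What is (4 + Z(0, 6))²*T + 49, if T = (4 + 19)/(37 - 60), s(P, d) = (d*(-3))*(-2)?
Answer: -1107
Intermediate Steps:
s(P, d) = 6*d (s(P, d) = -3*d*(-2) = 6*d)
T = -1 (T = 23/(-23) = 23*(-1/23) = -1)
Z(J, W) = -30*J + 5*W (Z(J, W) = -5*(6*J - W) = -5*(-W + 6*J) = -30*J + 5*W)
(4 + Z(0, 6))²*T + 49 = (4 + (-30*0 + 5*6))²*(-1) + 49 = (4 + (0 + 30))²*(-1) + 49 = (4 + 30)²*(-1) + 49 = 34²*(-1) + 49 = 1156*(-1) + 49 = -1156 + 49 = -1107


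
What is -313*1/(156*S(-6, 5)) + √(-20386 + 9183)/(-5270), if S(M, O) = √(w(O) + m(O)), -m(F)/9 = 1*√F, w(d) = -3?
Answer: I*(-√(11203 + 33609*√5)/5270 + 313*√3/468)/√(1 + 3*√5) ≈ 0.39715*I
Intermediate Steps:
m(F) = -9*√F
S(M, O) = √(-3 - 9*√O)
-313*1/(156*S(-6, 5)) + √(-20386 + 9183)/(-5270) = -313*1/(156*√(-3 - 9*√5)) + √(-20386 + 9183)/(-5270) = -313*1/(156*√(-3 - 9*√5)) + √(-11203)*(-1/5270) = -313/(156*√(-3 - 9*√5)) + (I*√11203)*(-1/5270) = -313/(156*√(-3 - 9*√5)) - I*√11203/5270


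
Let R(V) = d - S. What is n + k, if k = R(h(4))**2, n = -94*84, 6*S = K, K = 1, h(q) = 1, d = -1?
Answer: -284207/36 ≈ -7894.6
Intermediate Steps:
S = 1/6 (S = (1/6)*1 = 1/6 ≈ 0.16667)
R(V) = -7/6 (R(V) = -1 - 1*1/6 = -1 - 1/6 = -7/6)
n = -7896
k = 49/36 (k = (-7/6)**2 = 49/36 ≈ 1.3611)
n + k = -7896 + 49/36 = -284207/36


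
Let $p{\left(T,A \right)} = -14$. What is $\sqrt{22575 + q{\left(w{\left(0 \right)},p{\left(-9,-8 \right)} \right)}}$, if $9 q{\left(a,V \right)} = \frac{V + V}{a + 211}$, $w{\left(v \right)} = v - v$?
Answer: $\frac{\sqrt{9045548267}}{633} \approx 150.25$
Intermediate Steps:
$w{\left(v \right)} = 0$
$q{\left(a,V \right)} = \frac{2 V}{9 \left(211 + a\right)}$ ($q{\left(a,V \right)} = \frac{\left(V + V\right) \frac{1}{a + 211}}{9} = \frac{2 V \frac{1}{211 + a}}{9} = \frac{2 V}{9 \left(211 + a\right)}$)
$\sqrt{22575 + q{\left(w{\left(0 \right)},p{\left(-9,-8 \right)} \right)}} = \sqrt{22575 + \frac{2}{9} \left(-14\right) \frac{1}{211 + 0}} = \sqrt{22575 + \frac{2}{9} \left(-14\right) \frac{1}{211}} = \sqrt{22575 - \frac{28}{1899}} = \sqrt{\frac{42869897}{1899}} = \frac{\sqrt{9045548267}}{633}$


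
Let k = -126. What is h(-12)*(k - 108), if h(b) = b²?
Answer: -33696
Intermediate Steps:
h(-12)*(k - 108) = (-12)²*(-126 - 108) = 144*(-234) = -33696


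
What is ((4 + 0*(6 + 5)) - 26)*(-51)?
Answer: 1122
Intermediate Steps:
((4 + 0*(6 + 5)) - 26)*(-51) = ((4 + 0*11) - 26)*(-51) = ((4 + 0) - 26)*(-51) = (4 - 26)*(-51) = -22*(-51) = 1122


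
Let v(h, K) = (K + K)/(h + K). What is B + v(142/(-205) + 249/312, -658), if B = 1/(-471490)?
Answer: 1889805354641/944752330910 ≈ 2.0003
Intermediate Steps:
B = -1/471490 ≈ -2.1209e-6
v(h, K) = 2*K/(K + h) (v(h, K) = (2*K)/(K + h) = 2*K/(K + h))
B + v(142/(-205) + 249/312, -658) = -1/471490 + 2*(-658)/(-658 + (142/(-205) + 249/312)) = -1/471490 + 2*(-658)/(-658 + (142*(-1/205) + 249*(1/312))) = -1/471490 + 2*(-658)/(-658 + (-142/205 + 83/104)) = -1/471490 + 2*(-658)/(-658 + 2247/21320) = -1/471490 + 2*(-658)/(-14026313/21320) = -1/471490 + 2*(-658)*(-21320/14026313) = -1/471490 + 4008160/2003759 = 1889805354641/944752330910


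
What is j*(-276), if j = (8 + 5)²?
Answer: -46644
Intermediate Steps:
j = 169 (j = 13² = 169)
j*(-276) = 169*(-276) = -46644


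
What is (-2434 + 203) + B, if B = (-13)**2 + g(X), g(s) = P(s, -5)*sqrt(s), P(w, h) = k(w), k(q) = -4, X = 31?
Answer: -2062 - 4*sqrt(31) ≈ -2084.3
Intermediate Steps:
P(w, h) = -4
g(s) = -4*sqrt(s)
B = 169 - 4*sqrt(31) (B = (-13)**2 - 4*sqrt(31) = 169 - 4*sqrt(31) ≈ 146.73)
(-2434 + 203) + B = (-2434 + 203) + (169 - 4*sqrt(31)) = -2231 + (169 - 4*sqrt(31)) = -2062 - 4*sqrt(31)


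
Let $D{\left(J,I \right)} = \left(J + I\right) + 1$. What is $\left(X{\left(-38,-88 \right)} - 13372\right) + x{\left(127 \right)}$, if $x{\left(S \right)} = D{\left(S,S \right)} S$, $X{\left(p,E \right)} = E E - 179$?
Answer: $26578$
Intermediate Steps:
$D{\left(J,I \right)} = 1 + I + J$ ($D{\left(J,I \right)} = \left(I + J\right) + 1 = 1 + I + J$)
$X{\left(p,E \right)} = -179 + E^{2}$ ($X{\left(p,E \right)} = E^{2} - 179 = -179 + E^{2}$)
$x{\left(S \right)} = S \left(1 + 2 S\right)$ ($x{\left(S \right)} = \left(1 + S + S\right) S = \left(1 + 2 S\right) S = S \left(1 + 2 S\right)$)
$\left(X{\left(-38,-88 \right)} - 13372\right) + x{\left(127 \right)} = \left(\left(-179 + \left(-88\right)^{2}\right) - 13372\right) + 127 \left(1 + 2 \cdot 127\right) = \left(\left(-179 + 7744\right) - 13372\right) + 127 \left(1 + 254\right) = \left(7565 - 13372\right) + 127 \cdot 255 = -5807 + 32385 = 26578$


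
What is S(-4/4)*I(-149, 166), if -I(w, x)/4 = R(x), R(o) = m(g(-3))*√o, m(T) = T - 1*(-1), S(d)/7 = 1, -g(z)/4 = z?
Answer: -364*√166 ≈ -4689.8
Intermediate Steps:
g(z) = -4*z
S(d) = 7 (S(d) = 7*1 = 7)
m(T) = 1 + T (m(T) = T + 1 = 1 + T)
R(o) = 13*√o (R(o) = (1 - 4*(-3))*√o = (1 + 12)*√o = 13*√o)
I(w, x) = -52*√x
S(-4/4)*I(-149, 166) = 7*(-52*√166) = -364*√166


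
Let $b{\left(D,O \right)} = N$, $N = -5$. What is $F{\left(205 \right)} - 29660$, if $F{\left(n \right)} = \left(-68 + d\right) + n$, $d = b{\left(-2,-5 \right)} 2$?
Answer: $-29533$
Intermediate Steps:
$b{\left(D,O \right)} = -5$
$d = -10$ ($d = \left(-5\right) 2 = -10$)
$F{\left(n \right)} = -78 + n$ ($F{\left(n \right)} = \left(-68 - 10\right) + n = -78 + n$)
$F{\left(205 \right)} - 29660 = \left(-78 + 205\right) - 29660 = 127 - 29660 = -29533$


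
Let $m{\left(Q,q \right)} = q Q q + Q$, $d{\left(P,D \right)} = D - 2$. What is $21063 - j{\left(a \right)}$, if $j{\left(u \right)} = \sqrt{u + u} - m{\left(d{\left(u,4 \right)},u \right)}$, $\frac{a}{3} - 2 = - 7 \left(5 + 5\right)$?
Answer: $104297 - 2 i \sqrt{102} \approx 1.043 \cdot 10^{5} - 20.199 i$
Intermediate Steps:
$d{\left(P,D \right)} = -2 + D$
$a = -204$ ($a = 6 + 3 \left(- 7 \left(5 + 5\right)\right) = 6 + 3 \left(\left(-7\right) 10\right) = 6 + 3 \left(-70\right) = 6 - 210 = -204$)
$m{\left(Q,q \right)} = Q + Q q^{2}$ ($m{\left(Q,q \right)} = Q q q + Q = Q q^{2} + Q = Q + Q q^{2}$)
$j{\left(u \right)} = -2 - 2 u^{2} + \sqrt{2} \sqrt{u}$ ($j{\left(u \right)} = \sqrt{u + u} - \left(-2 + 4\right) \left(1 + u^{2}\right) = \sqrt{2 u} - 2 \left(1 + u^{2}\right) = \sqrt{2} \sqrt{u} - \left(2 + 2 u^{2}\right) = -2 - 2 u^{2} + \sqrt{2} \sqrt{u}$)
$21063 - j{\left(a \right)} = 21063 - \left(-2 - 2 \left(-204\right)^{2} + \sqrt{2} \sqrt{-204}\right) = 21063 - \left(-2 - 83232 + \sqrt{2} \cdot 2 i \sqrt{51}\right) = 21063 - \left(-2 - 83232 + 2 i \sqrt{102}\right) = 21063 - \left(-83234 + 2 i \sqrt{102}\right) = 21063 + \left(83234 - 2 i \sqrt{102}\right) = 104297 - 2 i \sqrt{102}$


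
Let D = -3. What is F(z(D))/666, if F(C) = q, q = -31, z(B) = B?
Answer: -31/666 ≈ -0.046547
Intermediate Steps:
F(C) = -31
F(z(D))/666 = -31/666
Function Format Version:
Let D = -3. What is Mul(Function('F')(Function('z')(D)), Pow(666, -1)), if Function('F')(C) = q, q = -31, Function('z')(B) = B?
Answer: Rational(-31, 666) ≈ -0.046547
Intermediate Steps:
Function('F')(C) = -31
Mul(Function('F')(Function('z')(D)), Pow(666, -1)) = Mul(-31, Pow(666, -1)) = Mul(-31, Rational(1, 666)) = Rational(-31, 666)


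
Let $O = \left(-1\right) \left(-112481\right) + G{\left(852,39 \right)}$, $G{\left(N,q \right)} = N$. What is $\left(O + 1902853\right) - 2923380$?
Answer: $-907194$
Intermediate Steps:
$O = 113333$ ($O = \left(-1\right) \left(-112481\right) + 852 = 112481 + 852 = 113333$)
$\left(O + 1902853\right) - 2923380 = \left(113333 + 1902853\right) - 2923380 = 2016186 - 2923380 = -907194$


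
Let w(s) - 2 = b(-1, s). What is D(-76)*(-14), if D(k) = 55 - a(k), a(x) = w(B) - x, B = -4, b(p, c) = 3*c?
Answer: 154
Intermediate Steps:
w(s) = 2 + 3*s
a(x) = -10 - x (a(x) = (2 + 3*(-4)) - x = (2 - 12) - x = -10 - x)
D(k) = 65 + k (D(k) = 55 - (-10 - k) = 55 + (10 + k) = 65 + k)
D(-76)*(-14) = (65 - 76)*(-14) = -11*(-14) = 154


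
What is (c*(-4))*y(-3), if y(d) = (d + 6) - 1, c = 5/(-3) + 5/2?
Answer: -20/3 ≈ -6.6667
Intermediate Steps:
c = ⅚ (c = 5*(-⅓) + 5*(½) = -5/3 + 5/2 = ⅚ ≈ 0.83333)
y(d) = 5 + d (y(d) = (6 + d) - 1 = 5 + d)
(c*(-4))*y(-3) = ((⅚)*(-4))*(5 - 3) = -10/3*2 = -20/3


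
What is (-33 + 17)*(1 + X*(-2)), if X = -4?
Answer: -144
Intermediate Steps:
(-33 + 17)*(1 + X*(-2)) = (-33 + 17)*(1 - 4*(-2)) = -16*(1 + 8) = -16*9 = -144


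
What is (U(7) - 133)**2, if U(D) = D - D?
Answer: 17689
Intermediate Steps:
U(D) = 0
(U(7) - 133)**2 = (0 - 133)**2 = (-133)**2 = 17689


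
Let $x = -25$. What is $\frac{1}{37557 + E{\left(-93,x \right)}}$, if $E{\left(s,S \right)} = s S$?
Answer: $\frac{1}{39882} \approx 2.5074 \cdot 10^{-5}$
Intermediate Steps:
$E{\left(s,S \right)} = S s$
$\frac{1}{37557 + E{\left(-93,x \right)}} = \frac{1}{37557 - -2325} = \frac{1}{37557 + 2325} = \frac{1}{39882}$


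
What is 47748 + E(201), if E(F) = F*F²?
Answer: 8168349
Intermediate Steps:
E(F) = F³
47748 + E(201) = 47748 + 201³ = 47748 + 8120601 = 8168349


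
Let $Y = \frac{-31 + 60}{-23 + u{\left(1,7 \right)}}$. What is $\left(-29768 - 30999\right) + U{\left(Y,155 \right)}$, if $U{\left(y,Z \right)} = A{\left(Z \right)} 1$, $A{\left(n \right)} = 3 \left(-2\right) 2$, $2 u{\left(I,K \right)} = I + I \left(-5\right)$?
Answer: $-60779$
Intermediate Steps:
$u{\left(I,K \right)} = - 2 I$ ($u{\left(I,K \right)} = \frac{I + I \left(-5\right)}{2} = \frac{I - 5 I}{2} = \frac{\left(-4\right) I}{2} = - 2 I$)
$Y = - \frac{29}{25}$ ($Y = \frac{-31 + 60}{-23 - 2} = \frac{29}{-23 - 2} = \frac{29}{-25} = 29 \left(- \frac{1}{25}\right) = - \frac{29}{25} \approx -1.16$)
$A{\left(n \right)} = -12$ ($A{\left(n \right)} = \left(-6\right) 2 = -12$)
$U{\left(y,Z \right)} = -12$ ($U{\left(y,Z \right)} = \left(-12\right) 1 = -12$)
$\left(-29768 - 30999\right) + U{\left(Y,155 \right)} = \left(-29768 - 30999\right) - 12 = -60767 - 12 = -60779$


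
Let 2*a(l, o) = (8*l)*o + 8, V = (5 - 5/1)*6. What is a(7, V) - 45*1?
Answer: -41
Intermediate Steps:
V = 0 (V = (5 - 5*1)*6 = (5 - 5)*6 = 0*6 = 0)
a(l, o) = 4 + 4*l*o (a(l, o) = ((8*l)*o + 8)/2 = (8*l*o + 8)/2 = (8 + 8*l*o)/2 = 4 + 4*l*o)
a(7, V) - 45*1 = (4 + 4*7*0) - 45*1 = (4 + 0) - 45 = 4 - 45 = -41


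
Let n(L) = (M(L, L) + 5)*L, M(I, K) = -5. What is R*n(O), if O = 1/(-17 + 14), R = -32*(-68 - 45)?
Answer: 0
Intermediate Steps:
R = 3616 (R = -32*(-113) = 3616)
O = -1/3 (O = 1/(-3) = -1/3 ≈ -0.33333)
n(L) = 0 (n(L) = (-5 + 5)*L = 0*L = 0)
R*n(O) = 3616*0 = 0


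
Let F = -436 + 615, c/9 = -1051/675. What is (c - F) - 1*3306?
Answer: -262426/75 ≈ -3499.0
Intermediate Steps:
c = -1051/75 (c = 9*(-1051/675) = -1051/75 ≈ -14.013)
F = 179
(c - F) - 1*3306 = (-1051/75 - 1*179) - 1*3306 = (-1051/75 - 179) - 3306 = -14476/75 - 3306 = -262426/75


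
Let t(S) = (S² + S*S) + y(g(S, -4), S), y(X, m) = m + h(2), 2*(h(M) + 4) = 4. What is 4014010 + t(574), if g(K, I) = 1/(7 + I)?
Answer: 4673534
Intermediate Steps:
h(M) = -2 (h(M) = -4 + (½)*4 = -4 + 2 = -2)
y(X, m) = -2 + m (y(X, m) = m - 2 = -2 + m)
t(S) = -2 + S + 2*S² (t(S) = (S² + S*S) + (-2 + S) = (S² + S²) + (-2 + S) = 2*S² + (-2 + S) = -2 + S + 2*S²)
4014010 + t(574) = 4014010 + (-2 + 574 + 2*574²) = 4014010 + (-2 + 574 + 2*329476) = 4014010 + (-2 + 574 + 658952) = 4014010 + 659524 = 4673534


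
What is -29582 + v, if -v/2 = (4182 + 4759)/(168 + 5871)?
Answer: -178663580/6039 ≈ -29585.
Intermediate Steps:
v = -17882/6039 (v = -2*(4182 + 4759)/(168 + 5871) = -17882/6039 ≈ -2.9611)
-29582 + v = -29582 - 17882/6039 = -178663580/6039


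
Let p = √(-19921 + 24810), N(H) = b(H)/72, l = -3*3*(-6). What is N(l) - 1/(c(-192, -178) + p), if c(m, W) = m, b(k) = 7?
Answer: 237649/2302200 + √4889/31975 ≈ 0.10541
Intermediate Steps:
l = 54 (l = -9*(-6) = 54)
N(H) = 7/72
p = √4889 ≈ 69.921
N(l) - 1/(c(-192, -178) + p) = 7/72 - 1/(-192 + √4889)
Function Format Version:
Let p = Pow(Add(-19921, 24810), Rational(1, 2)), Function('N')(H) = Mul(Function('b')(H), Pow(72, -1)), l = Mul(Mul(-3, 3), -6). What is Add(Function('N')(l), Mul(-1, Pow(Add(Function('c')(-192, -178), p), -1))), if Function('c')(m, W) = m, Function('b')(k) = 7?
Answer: Add(Rational(237649, 2302200), Mul(Rational(1, 31975), Pow(4889, Rational(1, 2)))) ≈ 0.10541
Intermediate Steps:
l = 54 (l = Mul(-9, -6) = 54)
Function('N')(H) = Rational(7, 72) (Function('N')(H) = Mul(7, Pow(72, -1)) = Mul(7, Rational(1, 72)) = Rational(7, 72))
p = Pow(4889, Rational(1, 2)) ≈ 69.921
Add(Function('N')(l), Mul(-1, Pow(Add(Function('c')(-192, -178), p), -1))) = Add(Rational(7, 72), Mul(-1, Pow(Add(-192, Pow(4889, Rational(1, 2))), -1)))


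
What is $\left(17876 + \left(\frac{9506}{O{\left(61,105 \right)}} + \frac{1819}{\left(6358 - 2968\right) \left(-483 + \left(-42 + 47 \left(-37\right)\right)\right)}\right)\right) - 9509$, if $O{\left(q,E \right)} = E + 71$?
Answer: $\frac{710940159121}{84424560} \approx 8421.0$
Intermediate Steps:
$O{\left(q,E \right)} = 71 + E$
$\left(17876 + \left(\frac{9506}{O{\left(61,105 \right)}} + \frac{1819}{\left(6358 - 2968\right) \left(-483 + \left(-42 + 47 \left(-37\right)\right)\right)}\right)\right) - 9509 = \left(17876 + \left(\frac{9506}{71 + 105} + \frac{1819}{\left(6358 - 2968\right) \left(-483 + \left(-42 + 47 \left(-37\right)\right)\right)}\right)\right) - 9509 = \left(17876 + \left(\frac{9506}{176} + \frac{1819}{3390 \left(-483 - 1781\right)}\right)\right) - 9509 = \left(17876 + \left(9506 \cdot \frac{1}{176} + \frac{1819}{3390 \left(-483 - 1781\right)}\right)\right) - 9509 = \left(17876 + \left(\frac{4753}{88} + \frac{1819}{3390 \left(-2264\right)}\right)\right) - 9509 = \left(17876 + \left(\frac{4753}{88} + \frac{1819}{-7674960}\right)\right) - 9509 = \left(17876 + \left(\frac{4753}{88} + 1819 \left(- \frac{1}{7674960}\right)\right)\right) - 9509 = \left(17876 + \left(\frac{4753}{88} - \frac{1819}{7674960}\right)\right) - 9509 = \left(17876 + \frac{4559865601}{84424560}\right) - 9509 = \frac{1513733300161}{84424560} - 9509 = \frac{710940159121}{84424560}$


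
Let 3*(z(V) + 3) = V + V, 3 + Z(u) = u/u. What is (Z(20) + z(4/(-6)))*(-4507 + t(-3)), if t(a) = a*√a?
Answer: 220843/9 + 49*I*√3/3 ≈ 24538.0 + 28.29*I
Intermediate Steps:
Z(u) = -2 (Z(u) = -3 + u/u = -3 + 1 = -2)
z(V) = -3 + 2*V/3 (z(V) = -3 + (V + V)/3 = -3 + (2*V)/3 = -3 + 2*V/3)
t(a) = a^(3/2)
(Z(20) + z(4/(-6)))*(-4507 + t(-3)) = (-2 + (-3 + 2*(4/(-6))/3))*(-4507 + (-3)^(3/2)) = (-2 + (-3 + 2*(4*(-⅙))/3))*(-4507 - 3*I*√3) = (-2 + (-3 + (⅔)*(-⅔)))*(-4507 - 3*I*√3) = (-2 + (-3 - 4/9))*(-4507 - 3*I*√3) = (-2 - 31/9)*(-4507 - 3*I*√3) = -49*(-4507 - 3*I*√3)/9 = 220843/9 + 49*I*√3/3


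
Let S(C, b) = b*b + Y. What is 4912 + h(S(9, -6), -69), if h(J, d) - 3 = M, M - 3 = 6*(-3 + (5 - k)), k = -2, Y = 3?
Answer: 4942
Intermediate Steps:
S(C, b) = 3 + b² (S(C, b) = b*b + 3 = b² + 3 = 3 + b²)
M = 27 (M = 3 + 6*(-3 + (5 - 1*(-2))) = 3 + 6*(-3 + (5 + 2)) = 3 + 6*(-3 + 7) = 3 + 6*4 = 3 + 24 = 27)
h(J, d) = 30 (h(J, d) = 3 + 27 = 30)
4912 + h(S(9, -6), -69) = 4912 + 30 = 4942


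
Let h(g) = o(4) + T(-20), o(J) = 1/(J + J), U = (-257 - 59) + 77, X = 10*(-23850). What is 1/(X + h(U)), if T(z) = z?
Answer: -8/1908159 ≈ -4.1925e-6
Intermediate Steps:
X = -238500
U = -239 (U = -316 + 77 = -239)
o(J) = 1/(2*J)
h(g) = -159/8 (h(g) = (1/2)/4 - 20 = (1/2)*(1/4) - 20 = 1/8 - 20 = -159/8)
1/(X + h(U)) = 1/(-238500 - 159/8) = 1/(-1908159/8) = -8/1908159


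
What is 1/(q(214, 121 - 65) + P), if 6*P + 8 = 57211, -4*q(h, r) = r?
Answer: 6/57119 ≈ 0.00010504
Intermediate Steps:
q(h, r) = -r/4
P = 57203/6 (P = -4/3 + (⅙)*57211 = -4/3 + 57211/6 = 57203/6 ≈ 9533.8)
1/(q(214, 121 - 65) + P) = 1/(-(121 - 65)/4 + 57203/6) = 1/(-¼*56 + 57203/6) = 1/(-14 + 57203/6) = 1/(57119/6) = 6/57119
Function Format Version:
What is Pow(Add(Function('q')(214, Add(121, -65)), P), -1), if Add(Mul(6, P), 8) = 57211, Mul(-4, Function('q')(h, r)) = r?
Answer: Rational(6, 57119) ≈ 0.00010504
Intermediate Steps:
Function('q')(h, r) = Mul(Rational(-1, 4), r)
P = Rational(57203, 6) (P = Add(Rational(-4, 3), Mul(Rational(1, 6), 57211)) = Add(Rational(-4, 3), Rational(57211, 6)) = Rational(57203, 6) ≈ 9533.8)
Pow(Add(Function('q')(214, Add(121, -65)), P), -1) = Pow(Add(Mul(Rational(-1, 4), Add(121, -65)), Rational(57203, 6)), -1) = Pow(Add(Mul(Rational(-1, 4), 56), Rational(57203, 6)), -1) = Pow(Add(-14, Rational(57203, 6)), -1) = Pow(Rational(57119, 6), -1) = Rational(6, 57119)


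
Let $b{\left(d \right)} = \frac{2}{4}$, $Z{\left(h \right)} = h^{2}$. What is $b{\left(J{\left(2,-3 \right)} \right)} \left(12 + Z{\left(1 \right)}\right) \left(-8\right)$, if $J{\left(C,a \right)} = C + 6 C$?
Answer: $-52$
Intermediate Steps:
$J{\left(C,a \right)} = 7 C$
$b{\left(d \right)} = \frac{1}{2}$ ($b{\left(d \right)} = 2 \cdot \frac{1}{4} = \frac{1}{2}$)
$b{\left(J{\left(2,-3 \right)} \right)} \left(12 + Z{\left(1 \right)}\right) \left(-8\right) = \frac{12 + 1^{2}}{2} \left(-8\right) = \frac{12 + 1}{2} \left(-8\right) = \frac{1}{2} \cdot 13 \left(-8\right) = \frac{13}{2} \left(-8\right) = -52$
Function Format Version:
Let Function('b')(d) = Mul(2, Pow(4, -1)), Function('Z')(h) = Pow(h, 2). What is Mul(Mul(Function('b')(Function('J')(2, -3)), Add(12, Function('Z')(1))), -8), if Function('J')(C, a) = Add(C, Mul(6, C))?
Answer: -52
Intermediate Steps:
Function('J')(C, a) = Mul(7, C)
Function('b')(d) = Rational(1, 2) (Function('b')(d) = Mul(2, Rational(1, 4)) = Rational(1, 2))
Mul(Mul(Function('b')(Function('J')(2, -3)), Add(12, Function('Z')(1))), -8) = Mul(Mul(Rational(1, 2), Add(12, Pow(1, 2))), -8) = Mul(Mul(Rational(1, 2), Add(12, 1)), -8) = Mul(Mul(Rational(1, 2), 13), -8) = Mul(Rational(13, 2), -8) = -52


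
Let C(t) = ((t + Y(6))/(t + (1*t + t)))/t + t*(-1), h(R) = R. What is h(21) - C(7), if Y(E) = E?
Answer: 4103/147 ≈ 27.912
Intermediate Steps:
C(t) = -t + (6 + t)/(3*t²) (C(t) = ((t + 6)/(t + (1*t + t)))/t + t*(-1) = ((6 + t)/(t + (t + t)))/t - t = ((6 + t)/(t + 2*t))/t - t = ((6 + t)/((3*t)))/t - t = ((6 + t)*(1/(3*t)))/t - t = ((6 + t)/(3*t))/t - t = (6 + t)/(3*t²) - t = -t + (6 + t)/(3*t²))
h(21) - C(7) = 21 - (2 - 1*7³ + (⅓)*7)/7² = 21 - (2 - 1*343 + 7/3)/49 = 21 - (2 - 343 + 7/3)/49 = 21 - (-1016)/(49*3) = 21 - 1*(-1016/147) = 21 + 1016/147 = 4103/147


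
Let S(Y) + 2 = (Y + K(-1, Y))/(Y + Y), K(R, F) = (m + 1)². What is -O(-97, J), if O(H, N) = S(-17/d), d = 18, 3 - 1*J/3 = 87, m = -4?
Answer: 213/34 ≈ 6.2647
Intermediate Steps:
J = -252 (J = 9 - 3*87 = 9 - 261 = -252)
K(R, F) = 9 (K(R, F) = (-4 + 1)² = (-3)² = 9)
S(Y) = -2 + (9 + Y)/(2*Y) (S(Y) = -2 + (Y + 9)/(Y + Y) = -2 + (9 + Y)/((2*Y)) = -2 + (9 + Y)*(1/(2*Y)) = -2 + (9 + Y)/(2*Y))
O(H, N) = -213/34 (O(H, N) = 3*(3 - (-17)/18)/(2*((-17/18))) = 3*(3 - (-17)/18)/(2*((-17*1/18))) = 3*(3 - 1*(-17/18))/(2*(-17/18)) = (3/2)*(-18/17)*(3 + 17/18) = (3/2)*(-18/17)*(71/18) = -213/34)
-O(-97, J) = -1*(-213/34) = 213/34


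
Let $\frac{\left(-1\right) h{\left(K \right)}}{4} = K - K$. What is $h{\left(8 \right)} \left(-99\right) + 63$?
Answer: $63$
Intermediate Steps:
$h{\left(K \right)} = 0$ ($h{\left(K \right)} = - 4 \left(K - K\right) = \left(-4\right) 0 = 0$)
$h{\left(8 \right)} \left(-99\right) + 63 = 0 \left(-99\right) + 63 = 0 + 63 = 63$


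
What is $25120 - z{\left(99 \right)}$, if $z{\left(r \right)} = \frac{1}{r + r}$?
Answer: $\frac{4973759}{198} \approx 25120.0$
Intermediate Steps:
$z{\left(r \right)} = \frac{1}{2 r}$
$25120 - z{\left(99 \right)} = 25120 - \frac{1}{2 \cdot 99} = 25120 - \frac{1}{2} \cdot \frac{1}{99} = 25120 - \frac{1}{198} = \frac{4973759}{198}$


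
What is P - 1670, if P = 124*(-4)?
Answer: -2166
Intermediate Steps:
P = -496
P - 1670 = -496 - 1670 = -2166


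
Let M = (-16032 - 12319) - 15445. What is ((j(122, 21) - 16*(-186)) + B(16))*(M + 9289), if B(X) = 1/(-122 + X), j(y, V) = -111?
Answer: -10479396323/106 ≈ -9.8862e+7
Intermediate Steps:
M = -43796 (M = -28351 - 15445 = -43796)
((j(122, 21) - 16*(-186)) + B(16))*(M + 9289) = ((-111 - 16*(-186)) + 1/(-122 + 16))*(-43796 + 9289) = ((-111 - 1*(-2976)) + 1/(-106))*(-34507) = ((-111 + 2976) - 1/106)*(-34507) = (2865 - 1/106)*(-34507) = (303689/106)*(-34507) = -10479396323/106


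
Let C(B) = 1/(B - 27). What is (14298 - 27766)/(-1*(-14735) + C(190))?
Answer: -1097642/1200903 ≈ -0.91401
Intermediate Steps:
C(B) = 1/(-27 + B)
(14298 - 27766)/(-1*(-14735) + C(190)) = (14298 - 27766)/(-1*(-14735) + 1/(-27 + 190)) = -13468/(14735 + 1/163) = -13468/2401806/163 = -13468*163/2401806 = -1097642/1200903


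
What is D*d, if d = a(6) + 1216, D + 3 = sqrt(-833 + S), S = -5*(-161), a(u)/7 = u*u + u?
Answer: -4530 + 3020*I*sqrt(7) ≈ -4530.0 + 7990.2*I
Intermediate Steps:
a(u) = 7*u + 7*u**2 (a(u) = 7*(u*u + u) = 7*(u**2 + u) = 7*(u + u**2) = 7*u + 7*u**2)
S = 805
D = -3 + 2*I*sqrt(7) (D = -3 + sqrt(-833 + 805) = -3 + sqrt(-28) = -3 + 2*I*sqrt(7) ≈ -3.0 + 5.2915*I)
d = 1510 (d = 7*6*(1 + 6) + 1216 = 7*6*7 + 1216 = 294 + 1216 = 1510)
D*d = (-3 + 2*I*sqrt(7))*1510 = -4530 + 3020*I*sqrt(7)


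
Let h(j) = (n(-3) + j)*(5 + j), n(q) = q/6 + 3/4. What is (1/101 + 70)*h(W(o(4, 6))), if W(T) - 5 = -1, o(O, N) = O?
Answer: 1081863/404 ≈ 2677.9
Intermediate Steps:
W(T) = 4 (W(T) = 5 - 1 = 4)
n(q) = 3/4 + q/6 (n(q) = q*(1/6) + 3*(1/4) = q/6 + 3/4 = 3/4 + q/6)
h(j) = (5 + j)*(1/4 + j) (h(j) = ((3/4 + (1/6)*(-3)) + j)*(5 + j) = ((3/4 - 1/2) + j)*(5 + j) = (1/4 + j)*(5 + j) = (5 + j)*(1/4 + j))
(1/101 + 70)*h(W(o(4, 6))) = (1/101 + 70)*(5/4 + 4**2 + (21/4)*4) = (1/101 + 70)*(5/4 + 16 + 21) = (7071/101)*(153/4) = 1081863/404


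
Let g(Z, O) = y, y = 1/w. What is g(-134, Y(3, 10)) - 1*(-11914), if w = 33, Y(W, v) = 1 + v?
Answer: 393163/33 ≈ 11914.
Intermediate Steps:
y = 1/33 ≈ 0.030303
g(Z, O) = 1/33
g(-134, Y(3, 10)) - 1*(-11914) = 1/33 - 1*(-11914) = 1/33 + 11914 = 393163/33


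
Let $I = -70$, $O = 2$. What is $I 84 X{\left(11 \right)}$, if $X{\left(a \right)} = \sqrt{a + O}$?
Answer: $- 5880 \sqrt{13} \approx -21201.0$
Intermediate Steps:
$X{\left(a \right)} = \sqrt{2 + a}$ ($X{\left(a \right)} = \sqrt{a + 2} = \sqrt{2 + a}$)
$I 84 X{\left(11 \right)} = \left(-70\right) 84 \sqrt{2 + 11} = - 5880 \sqrt{13}$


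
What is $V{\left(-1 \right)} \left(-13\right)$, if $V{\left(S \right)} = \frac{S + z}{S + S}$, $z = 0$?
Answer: $- \frac{13}{2} \approx -6.5$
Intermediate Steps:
$V{\left(S \right)} = \frac{1}{2}$ ($V{\left(S \right)} = \frac{S + 0}{S + S} = \frac{S}{2 S} = S \frac{1}{2 S} = \frac{1}{2}$)
$V{\left(-1 \right)} \left(-13\right) = \frac{1}{2} \left(-13\right) = - \frac{13}{2}$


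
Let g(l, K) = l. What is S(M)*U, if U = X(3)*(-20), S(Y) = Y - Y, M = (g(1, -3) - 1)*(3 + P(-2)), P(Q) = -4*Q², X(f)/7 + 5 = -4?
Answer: 0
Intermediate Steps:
X(f) = -63 (X(f) = -35 + 7*(-4) = -35 - 28 = -63)
M = 0 (M = (1 - 1)*(3 - 4*(-2)²) = 0*(3 - 4*4) = 0*(3 - 16) = 0*(-13) = 0)
S(Y) = 0
U = 1260 (U = -63*(-20) = 1260)
S(M)*U = 0*1260 = 0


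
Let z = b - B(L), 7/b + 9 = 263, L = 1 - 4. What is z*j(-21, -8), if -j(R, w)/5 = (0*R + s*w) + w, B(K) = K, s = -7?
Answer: -92280/127 ≈ -726.61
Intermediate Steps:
L = -3
b = 7/254 (b = 7/(-9 + 263) = 7/254 ≈ 0.027559)
j(R, w) = 30*w (j(R, w) = -5*((0*R - 7*w) + w) = -5*((0 - 7*w) + w) = -5*(-7*w + w) = -(-30)*w = 30*w)
z = 769/254 (z = 7/254 - 1*(-3) = 7/254 + 3 = 769/254 ≈ 3.0276)
z*j(-21, -8) = 769*(30*(-8))/254 = (769/254)*(-240) = -92280/127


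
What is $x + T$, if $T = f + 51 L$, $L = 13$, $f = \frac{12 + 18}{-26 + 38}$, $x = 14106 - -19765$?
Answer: $\frac{69073}{2} \approx 34537.0$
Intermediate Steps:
$x = 33871$ ($x = 14106 + 19765 = 33871$)
$f = \frac{5}{2}$ ($f = \frac{30}{12} = 30 \cdot \frac{1}{12} = \frac{5}{2} \approx 2.5$)
$T = \frac{1331}{2}$ ($T = \frac{5}{2} + 51 \cdot 13 = \frac{5}{2} + 663 = \frac{1331}{2} \approx 665.5$)
$x + T = 33871 + \frac{1331}{2} = \frac{69073}{2}$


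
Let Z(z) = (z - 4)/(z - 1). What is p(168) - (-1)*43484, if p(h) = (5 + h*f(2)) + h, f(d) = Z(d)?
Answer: 43321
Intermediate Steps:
Z(z) = (-4 + z)/(-1 + z)
f(d) = (-4 + d)/(-1 + d)
p(h) = 5 - h (p(h) = (5 + h*((-4 + 2)/(-1 + 2))) + h = (5 + h*(-2/1)) + h = (5 + h*(1*(-2))) + h = (5 + h*(-2)) + h = (5 - 2*h) + h = 5 - h)
p(168) - (-1)*43484 = (5 - 1*168) - (-1)*43484 = (5 - 168) - 1*(-43484) = -163 + 43484 = 43321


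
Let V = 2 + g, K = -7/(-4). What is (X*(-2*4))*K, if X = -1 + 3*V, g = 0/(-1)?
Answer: -70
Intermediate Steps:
g = 0 (g = 0*(-1) = 0)
K = 7/4 (K = -7*(-¼) = 7/4 ≈ 1.7500)
V = 2 (V = 2 + 0 = 2)
X = 5 (X = -1 + 3*2 = -1 + 6 = 5)
(X*(-2*4))*K = (5*(-2*4))*(7/4) = (5*(-8))*(7/4) = -40*7/4 = -70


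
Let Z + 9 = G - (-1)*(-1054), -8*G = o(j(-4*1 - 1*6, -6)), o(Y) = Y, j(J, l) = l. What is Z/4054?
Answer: -4249/16216 ≈ -0.26203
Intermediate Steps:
G = ¾ (G = -⅛*(-6) = ¾ ≈ 0.75000)
Z = -4249/4 (Z = -9 + (¾ - (-1)*(-1054)) = -9 + (¾ - 1*1054) = -9 + (¾ - 1054) = -9 - 4213/4 = -4249/4 ≈ -1062.3)
Z/4054 = -4249/4/4054 = -4249/4*1/4054 = -4249/16216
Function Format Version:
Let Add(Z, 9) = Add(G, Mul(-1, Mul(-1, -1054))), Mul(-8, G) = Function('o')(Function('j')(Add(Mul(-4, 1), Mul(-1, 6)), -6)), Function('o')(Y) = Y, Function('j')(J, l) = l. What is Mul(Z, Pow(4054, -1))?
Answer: Rational(-4249, 16216) ≈ -0.26203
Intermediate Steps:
G = Rational(3, 4) (G = Mul(Rational(-1, 8), -6) = Rational(3, 4) ≈ 0.75000)
Z = Rational(-4249, 4) (Z = Add(-9, Add(Rational(3, 4), Mul(-1, Mul(-1, -1054)))) = Add(-9, Add(Rational(3, 4), Mul(-1, 1054))) = Add(-9, Add(Rational(3, 4), -1054)) = Add(-9, Rational(-4213, 4)) = Rational(-4249, 4) ≈ -1062.3)
Mul(Z, Pow(4054, -1)) = Mul(Rational(-4249, 4), Pow(4054, -1)) = Mul(Rational(-4249, 4), Rational(1, 4054)) = Rational(-4249, 16216)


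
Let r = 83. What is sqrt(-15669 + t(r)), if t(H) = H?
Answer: I*sqrt(15586) ≈ 124.84*I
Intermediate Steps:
sqrt(-15669 + t(r)) = sqrt(-15669 + 83) = sqrt(-15586) = I*sqrt(15586)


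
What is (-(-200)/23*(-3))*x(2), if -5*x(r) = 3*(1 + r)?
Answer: 1080/23 ≈ 46.957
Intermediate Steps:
x(r) = -⅗ - 3*r/5 (x(r) = -3*(1 + r)/5 = -(3 + 3*r)/5 = -⅗ - 3*r/5)
(-(-200)/23*(-3))*x(2) = (-(-200)/23*(-3))*(-⅗ - ⅗*2) = (-(-200)/23*(-3))*(-⅗ - 6/5) = (-10*(-20/23)*(-3))*(-9/5) = ((200/23)*(-3))*(-9/5) = -600/23*(-9/5) = 1080/23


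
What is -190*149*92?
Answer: -2604520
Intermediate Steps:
-190*149*92 = -28310*92 = -2604520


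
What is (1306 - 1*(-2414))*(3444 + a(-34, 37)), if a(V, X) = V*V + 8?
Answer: 17141760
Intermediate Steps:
a(V, X) = 8 + V² (a(V, X) = V² + 8 = 8 + V²)
(1306 - 1*(-2414))*(3444 + a(-34, 37)) = (1306 - 1*(-2414))*(3444 + (8 + (-34)²)) = (1306 + 2414)*(3444 + (8 + 1156)) = 3720*(3444 + 1164) = 3720*4608 = 17141760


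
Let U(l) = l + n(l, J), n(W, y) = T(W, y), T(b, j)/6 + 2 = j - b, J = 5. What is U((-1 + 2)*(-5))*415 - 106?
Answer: 17739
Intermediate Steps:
T(b, j) = -12 - 6*b + 6*j (T(b, j) = -12 + 6*(j - b) = -12 + (-6*b + 6*j) = -12 - 6*b + 6*j)
n(W, y) = -12 - 6*W + 6*y
U(l) = 18 - 5*l (U(l) = l + (-12 - 6*l + 6*5) = l + (-12 - 6*l + 30) = l + (18 - 6*l) = 18 - 5*l)
U((-1 + 2)*(-5))*415 - 106 = (18 - 5*(-1 + 2)*(-5))*415 - 106 = (18 - 5*(-5))*415 - 106 = (18 + 25)*415 - 106 = 43*415 - 106 = 17845 - 106 = 17739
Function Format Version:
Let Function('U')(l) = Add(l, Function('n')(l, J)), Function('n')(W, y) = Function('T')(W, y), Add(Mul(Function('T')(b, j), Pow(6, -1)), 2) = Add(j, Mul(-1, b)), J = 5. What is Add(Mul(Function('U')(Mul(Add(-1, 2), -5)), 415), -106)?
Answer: 17739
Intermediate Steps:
Function('T')(b, j) = Add(-12, Mul(-6, b), Mul(6, j)) (Function('T')(b, j) = Add(-12, Mul(6, Add(j, Mul(-1, b)))) = Add(-12, Add(Mul(-6, b), Mul(6, j))) = Add(-12, Mul(-6, b), Mul(6, j)))
Function('n')(W, y) = Add(-12, Mul(-6, W), Mul(6, y))
Function('U')(l) = Add(18, Mul(-5, l)) (Function('U')(l) = Add(l, Add(-12, Mul(-6, l), Mul(6, 5))) = Add(l, Add(-12, Mul(-6, l), 30)) = Add(l, Add(18, Mul(-6, l))) = Add(18, Mul(-5, l)))
Add(Mul(Function('U')(Mul(Add(-1, 2), -5)), 415), -106) = Add(Mul(Add(18, Mul(-5, Mul(Add(-1, 2), -5))), 415), -106) = Add(Mul(Add(18, Mul(-5, Mul(1, -5))), 415), -106) = Add(Mul(Add(18, Mul(-5, -5)), 415), -106) = Add(Mul(Add(18, 25), 415), -106) = Add(Mul(43, 415), -106) = Add(17845, -106) = 17739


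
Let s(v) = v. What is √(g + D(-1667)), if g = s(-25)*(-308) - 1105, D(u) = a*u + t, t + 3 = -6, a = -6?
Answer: 2*√4147 ≈ 128.79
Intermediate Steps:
t = -9 (t = -3 - 6 = -9)
D(u) = -9 - 6*u (D(u) = -6*u - 9 = -9 - 6*u)
g = 6595 (g = -25*(-308) - 1105 = 7700 - 1105 = 6595)
√(g + D(-1667)) = √(6595 + (-9 - 6*(-1667))) = √(6595 + (-9 + 10002)) = √(6595 + 9993) = √16588 = 2*√4147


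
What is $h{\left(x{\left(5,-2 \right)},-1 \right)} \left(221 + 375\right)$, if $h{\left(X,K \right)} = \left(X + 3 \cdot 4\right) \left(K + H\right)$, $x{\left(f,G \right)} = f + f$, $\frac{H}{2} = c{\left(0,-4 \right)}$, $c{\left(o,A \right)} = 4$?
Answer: $91784$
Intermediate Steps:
$H = 8$ ($H = 2 \cdot 4 = 8$)
$x{\left(f,G \right)} = 2 f$
$h{\left(X,K \right)} = \left(8 + K\right) \left(12 + X\right)$ ($h{\left(X,K \right)} = \left(X + 3 \cdot 4\right) \left(K + 8\right) = \left(X + 12\right) \left(8 + K\right) = \left(12 + X\right) \left(8 + K\right) = \left(8 + K\right) \left(12 + X\right)$)
$h{\left(x{\left(5,-2 \right)},-1 \right)} \left(221 + 375\right) = \left(96 + 8 \cdot 2 \cdot 5 + 12 \left(-1\right) - 2 \cdot 5\right) \left(221 + 375\right) = \left(96 + 8 \cdot 10 - 12 - 10\right) 596 = \left(96 + 80 - 12 - 10\right) 596 = 154 \cdot 596 = 91784$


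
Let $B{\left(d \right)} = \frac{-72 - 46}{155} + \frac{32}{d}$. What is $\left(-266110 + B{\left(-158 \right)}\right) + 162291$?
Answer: $- \frac{1271275457}{12245} \approx -1.0382 \cdot 10^{5}$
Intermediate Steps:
$B{\left(d \right)} = - \frac{118}{155} + \frac{32}{d}$ ($B{\left(d \right)} = \left(-118\right) \frac{1}{155} + \frac{32}{d} = - \frac{118}{155} + \frac{32}{d}$)
$\left(-266110 + B{\left(-158 \right)}\right) + 162291 = \left(-266110 - \left(\frac{118}{155} - \frac{32}{-158}\right)\right) + 162291 = \left(-266110 + \left(- \frac{118}{155} + 32 \left(- \frac{1}{158}\right)\right)\right) + 162291 = \left(-266110 - \frac{11802}{12245}\right) + 162291 = - \frac{3258528752}{12245} + 162291 = - \frac{1271275457}{12245}$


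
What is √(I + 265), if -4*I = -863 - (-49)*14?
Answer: √1237/2 ≈ 17.586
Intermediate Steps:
I = 177/4 (I = -(-863 - (-49)*14)/4 = -(-863 - 1*(-686))/4 = -(-863 + 686)/4 = -¼*(-177) = 177/4 ≈ 44.250)
√(I + 265) = √(177/4 + 265) = √(1237/4) = √1237/2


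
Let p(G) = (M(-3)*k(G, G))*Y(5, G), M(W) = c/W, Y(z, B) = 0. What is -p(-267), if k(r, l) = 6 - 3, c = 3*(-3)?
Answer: 0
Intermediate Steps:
c = -9
k(r, l) = 3
M(W) = -9/W
p(G) = 0 (p(G) = (-9/(-3)*3)*0 = (-9*(-1/3)*3)*0 = (3*3)*0 = 9*0 = 0)
-p(-267) = -1*0 = 0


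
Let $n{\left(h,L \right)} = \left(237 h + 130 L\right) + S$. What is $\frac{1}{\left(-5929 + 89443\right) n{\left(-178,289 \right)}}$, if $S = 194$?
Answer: $- \frac{1}{369298908} \approx -2.7078 \cdot 10^{-9}$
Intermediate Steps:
$n{\left(h,L \right)} = 194 + 130 L + 237 h$ ($n{\left(h,L \right)} = \left(237 h + 130 L\right) + 194 = \left(130 L + 237 h\right) + 194 = 194 + 130 L + 237 h$)
$\frac{1}{\left(-5929 + 89443\right) n{\left(-178,289 \right)}} = \frac{1}{\left(-5929 + 89443\right) \left(194 + 130 \cdot 289 + 237 \left(-178\right)\right)} = \frac{1}{83514 \left(194 + 37570 - 42186\right)} = \frac{1}{83514 \left(-4422\right)} = \frac{1}{83514} \left(- \frac{1}{4422}\right) = - \frac{1}{369298908}$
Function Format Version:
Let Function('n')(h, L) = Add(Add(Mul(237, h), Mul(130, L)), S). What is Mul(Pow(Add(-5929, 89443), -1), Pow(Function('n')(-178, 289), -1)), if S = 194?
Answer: Rational(-1, 369298908) ≈ -2.7078e-9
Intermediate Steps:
Function('n')(h, L) = Add(194, Mul(130, L), Mul(237, h)) (Function('n')(h, L) = Add(Add(Mul(237, h), Mul(130, L)), 194) = Add(Add(Mul(130, L), Mul(237, h)), 194) = Add(194, Mul(130, L), Mul(237, h)))
Mul(Pow(Add(-5929, 89443), -1), Pow(Function('n')(-178, 289), -1)) = Mul(Pow(Add(-5929, 89443), -1), Pow(Add(194, Mul(130, 289), Mul(237, -178)), -1)) = Mul(Pow(83514, -1), Pow(Add(194, 37570, -42186), -1)) = Mul(Rational(1, 83514), Pow(-4422, -1)) = Mul(Rational(1, 83514), Rational(-1, 4422)) = Rational(-1, 369298908)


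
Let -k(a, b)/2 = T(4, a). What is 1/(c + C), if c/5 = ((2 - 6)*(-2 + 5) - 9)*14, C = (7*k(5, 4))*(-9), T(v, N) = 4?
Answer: -1/966 ≈ -0.0010352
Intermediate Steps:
k(a, b) = -8 (k(a, b) = -2*4 = -8)
C = 504 (C = (7*(-8))*(-9) = -56*(-9) = 504)
c = -1470 (c = 5*(((2 - 6)*(-2 + 5) - 9)*14) = 5*((-4*3 - 9)*14) = 5*((-12 - 9)*14) = 5*(-21*14) = 5*(-294) = -1470)
1/(c + C) = 1/(-1470 + 504) = 1/(-966) = -1/966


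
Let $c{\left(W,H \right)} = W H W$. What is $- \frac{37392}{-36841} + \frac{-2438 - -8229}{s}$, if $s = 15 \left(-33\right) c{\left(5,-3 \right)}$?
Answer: $\frac{84290749}{71985375} \approx 1.1709$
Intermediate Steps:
$c{\left(W,H \right)} = H W^{2}$ ($c{\left(W,H \right)} = H W W = H W^{2}$)
$s = 37125$ ($s = 15 \left(-33\right) \left(- 3 \cdot 5^{2}\right) = - 495 \left(\left(-3\right) 25\right) = \left(-495\right) \left(-75\right) = 37125$)
$- \frac{37392}{-36841} + \frac{-2438 - -8229}{s} = - \frac{37392}{-36841} + \frac{-2438 - -8229}{37125} = \left(-37392\right) \left(- \frac{1}{36841}\right) + \left(-2438 + 8229\right) \frac{1}{37125} = \frac{1968}{1939} + 5791 \cdot \frac{1}{37125} = \frac{1968}{1939} + \frac{5791}{37125} = \frac{84290749}{71985375}$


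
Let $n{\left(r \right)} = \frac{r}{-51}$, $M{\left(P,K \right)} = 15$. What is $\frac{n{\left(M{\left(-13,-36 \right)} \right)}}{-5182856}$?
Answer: $\frac{5}{88108552} \approx 5.6748 \cdot 10^{-8}$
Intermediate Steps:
$n{\left(r \right)} = - \frac{r}{51}$ ($n{\left(r \right)} = r \left(- \frac{1}{51}\right) = - \frac{r}{51}$)
$\frac{n{\left(M{\left(-13,-36 \right)} \right)}}{-5182856} = \frac{\left(- \frac{1}{51}\right) 15}{-5182856} = \left(- \frac{5}{17}\right) \left(- \frac{1}{5182856}\right) = \frac{5}{88108552}$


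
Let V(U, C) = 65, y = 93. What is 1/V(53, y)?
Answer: 1/65 ≈ 0.015385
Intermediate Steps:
1/V(53, y) = 1/65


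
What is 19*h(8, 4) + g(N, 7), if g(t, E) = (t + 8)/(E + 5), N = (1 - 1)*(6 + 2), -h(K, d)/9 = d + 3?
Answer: -3589/3 ≈ -1196.3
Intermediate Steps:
h(K, d) = -27 - 9*d (h(K, d) = -9*(d + 3) = -9*(3 + d) = -27 - 9*d)
N = 0 (N = 0*8 = 0)
g(t, E) = (8 + t)/(5 + E)
19*h(8, 4) + g(N, 7) = 19*(-27 - 9*4) + (8 + 0)/(5 + 7) = 19*(-27 - 36) + 8/12 = 19*(-63) + (1/12)*8 = -1197 + ⅔ = -3589/3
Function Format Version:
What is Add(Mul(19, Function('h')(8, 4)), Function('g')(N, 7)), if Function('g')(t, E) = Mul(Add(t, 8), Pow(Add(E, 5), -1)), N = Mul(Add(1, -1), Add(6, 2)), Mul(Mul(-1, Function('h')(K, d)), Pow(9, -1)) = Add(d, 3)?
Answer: Rational(-3589, 3) ≈ -1196.3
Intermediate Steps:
Function('h')(K, d) = Add(-27, Mul(-9, d)) (Function('h')(K, d) = Mul(-9, Add(d, 3)) = Mul(-9, Add(3, d)) = Add(-27, Mul(-9, d)))
N = 0 (N = Mul(0, 8) = 0)
Function('g')(t, E) = Mul(Pow(Add(5, E), -1), Add(8, t)) (Function('g')(t, E) = Mul(Add(8, t), Pow(Add(5, E), -1)) = Mul(Pow(Add(5, E), -1), Add(8, t)))
Add(Mul(19, Function('h')(8, 4)), Function('g')(N, 7)) = Add(Mul(19, Add(-27, Mul(-9, 4))), Mul(Pow(Add(5, 7), -1), Add(8, 0))) = Add(Mul(19, Add(-27, -36)), Mul(Pow(12, -1), 8)) = Add(Mul(19, -63), Mul(Rational(1, 12), 8)) = Add(-1197, Rational(2, 3)) = Rational(-3589, 3)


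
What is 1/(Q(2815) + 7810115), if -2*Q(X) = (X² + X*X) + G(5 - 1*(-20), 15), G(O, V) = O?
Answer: -2/228245 ≈ -8.7625e-6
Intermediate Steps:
Q(X) = -25/2 - X² (Q(X) = -((X² + X*X) + (5 - 1*(-20)))/2 = -((X² + X²) + (5 + 20))/2 = -(2*X² + 25)/2 = -(25 + 2*X²)/2 = -25/2 - X²)
1/(Q(2815) + 7810115) = 1/((-25/2 - 1*2815²) + 7810115) = 1/((-25/2 - 1*7924225) + 7810115) = 1/((-25/2 - 7924225) + 7810115) = 1/(-15848475/2 + 7810115) = 1/(-228245/2) = -2/228245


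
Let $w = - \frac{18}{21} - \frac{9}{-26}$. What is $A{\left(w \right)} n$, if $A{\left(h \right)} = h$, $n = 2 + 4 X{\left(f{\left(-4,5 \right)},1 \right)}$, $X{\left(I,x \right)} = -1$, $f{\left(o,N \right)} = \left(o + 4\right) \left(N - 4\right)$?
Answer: $\frac{93}{91} \approx 1.022$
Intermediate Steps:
$f{\left(o,N \right)} = \left(-4 + N\right) \left(4 + o\right)$ ($f{\left(o,N \right)} = \left(4 + o\right) \left(-4 + N\right) = \left(-4 + N\right) \left(4 + o\right)$)
$n = -2$ ($n = 2 + 4 \left(-1\right) = 2 - 4 = -2$)
$w = - \frac{93}{182}$ ($w = \left(-18\right) \frac{1}{21} - - \frac{9}{26} = - \frac{6}{7} + \frac{9}{26} = - \frac{93}{182} \approx -0.51099$)
$A{\left(w \right)} n = \left(- \frac{93}{182}\right) \left(-2\right) = \frac{93}{91}$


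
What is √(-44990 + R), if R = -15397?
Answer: I*√60387 ≈ 245.74*I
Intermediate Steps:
√(-44990 + R) = √(-44990 - 15397) = √(-60387) = I*√60387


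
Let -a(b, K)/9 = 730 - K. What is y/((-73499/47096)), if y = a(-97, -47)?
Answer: 329342328/73499 ≈ 4480.9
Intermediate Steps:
a(b, K) = -6570 + 9*K (a(b, K) = -9*(730 - K) = -6570 + 9*K)
y = -6993 (y = -6570 + 9*(-47) = -6570 - 423 = -6993)
y/((-73499/47096)) = -6993/((-73499/47096)) = -6993/((-73499*1/47096)) = -6993/(-73499/47096) = -6993*(-47096/73499) = 329342328/73499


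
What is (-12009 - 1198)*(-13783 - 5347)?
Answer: 252649910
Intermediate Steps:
(-12009 - 1198)*(-13783 - 5347) = -13207*(-19130) = 252649910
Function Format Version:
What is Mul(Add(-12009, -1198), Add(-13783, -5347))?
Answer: 252649910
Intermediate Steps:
Mul(Add(-12009, -1198), Add(-13783, -5347)) = Mul(-13207, -19130) = 252649910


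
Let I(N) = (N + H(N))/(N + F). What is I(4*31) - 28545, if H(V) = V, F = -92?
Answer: -114149/4 ≈ -28537.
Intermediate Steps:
I(N) = 2*N/(-92 + N) (I(N) = (N + N)/(N - 92) = (2*N)/(-92 + N) = 2*N/(-92 + N))
I(4*31) - 28545 = 2*(4*31)/(-92 + 4*31) - 28545 = 2*124/(-92 + 124) - 28545 = 2*124/32 - 28545 = 2*124*(1/32) - 28545 = 31/4 - 28545 = -114149/4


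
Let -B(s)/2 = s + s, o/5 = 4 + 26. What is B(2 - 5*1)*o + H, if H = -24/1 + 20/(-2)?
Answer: 1766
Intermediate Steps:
o = 150 (o = 5*(4 + 26) = 5*30 = 150)
B(s) = -4*s (B(s) = -2*(s + s) = -4*s)
H = -34 (H = -24*1 + 20*(-½) = -24 - 10 = -34)
B(2 - 5*1)*o + H = -4*(2 - 5*1)*150 - 34 = -4*(2 - 5)*150 - 34 = -4*(-3)*150 - 34 = 12*150 - 34 = 1800 - 34 = 1766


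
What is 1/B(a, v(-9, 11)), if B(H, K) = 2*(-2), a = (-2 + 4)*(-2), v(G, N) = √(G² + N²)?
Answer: -¼ ≈ -0.25000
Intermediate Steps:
a = -4 (a = 2*(-2) = -4)
B(H, K) = -4
1/B(a, v(-9, 11)) = 1/(-4) = -¼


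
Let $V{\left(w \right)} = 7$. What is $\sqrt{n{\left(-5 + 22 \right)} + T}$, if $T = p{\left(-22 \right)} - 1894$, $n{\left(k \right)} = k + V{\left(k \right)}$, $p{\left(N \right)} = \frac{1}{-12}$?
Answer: $\frac{i \sqrt{67323}}{6} \approx 43.244 i$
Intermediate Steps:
$p{\left(N \right)} = - \frac{1}{12}$
$n{\left(k \right)} = 7 + k$ ($n{\left(k \right)} = k + 7 = 7 + k$)
$T = - \frac{22729}{12}$ ($T = - \frac{1}{12} - 1894 = - \frac{22729}{12} \approx -1894.1$)
$\sqrt{n{\left(-5 + 22 \right)} + T} = \sqrt{\left(7 + \left(-5 + 22\right)\right) - \frac{22729}{12}} = \sqrt{\left(7 + 17\right) - \frac{22729}{12}} = \sqrt{24 - \frac{22729}{12}} = \sqrt{- \frac{22441}{12}} = \frac{i \sqrt{67323}}{6}$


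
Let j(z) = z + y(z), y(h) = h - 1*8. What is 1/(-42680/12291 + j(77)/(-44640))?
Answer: -91445040/317838281 ≈ -0.28771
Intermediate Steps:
y(h) = -8 + h (y(h) = h - 8 = -8 + h)
j(z) = -8 + 2*z (j(z) = z + (-8 + z) = -8 + 2*z)
1/(-42680/12291 + j(77)/(-44640)) = 1/(-42680/12291 + (-8 + 2*77)/(-44640)) = 1/(-42680*1/12291 + (-8 + 154)*(-1/44640)) = 1/(-42680/12291 + 146*(-1/44640)) = 1/(-42680/12291 - 73/22320) = 1/(-317838281/91445040) = -91445040/317838281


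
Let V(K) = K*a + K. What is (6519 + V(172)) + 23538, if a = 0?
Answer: 30229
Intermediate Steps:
V(K) = K (V(K) = K*0 + K = 0 + K = K)
(6519 + V(172)) + 23538 = (6519 + 172) + 23538 = 6691 + 23538 = 30229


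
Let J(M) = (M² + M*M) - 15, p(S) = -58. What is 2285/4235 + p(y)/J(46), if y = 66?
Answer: 1878043/3571799 ≈ 0.52580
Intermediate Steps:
J(M) = -15 + 2*M² (J(M) = (M² + M²) - 15 = 2*M² - 15 = -15 + 2*M²)
2285/4235 + p(y)/J(46) = 2285/4235 - 58/(-15 + 2*46²) = 2285*(1/4235) - 58/(-15 + 2*2116) = 457/847 - 58/(-15 + 4232) = 457/847 - 58/4217 = 1878043/3571799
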